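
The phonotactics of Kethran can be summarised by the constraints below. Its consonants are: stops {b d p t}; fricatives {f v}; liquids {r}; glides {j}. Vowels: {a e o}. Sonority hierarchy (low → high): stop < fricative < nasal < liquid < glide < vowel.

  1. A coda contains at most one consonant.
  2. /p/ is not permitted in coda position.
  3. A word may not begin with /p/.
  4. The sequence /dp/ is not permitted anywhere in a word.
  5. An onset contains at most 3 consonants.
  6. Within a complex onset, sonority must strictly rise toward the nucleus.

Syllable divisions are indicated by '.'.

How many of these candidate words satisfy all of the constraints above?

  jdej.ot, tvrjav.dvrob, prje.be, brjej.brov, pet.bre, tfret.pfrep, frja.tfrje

jdej.ot — violates constraint 6: syllable 1 onset /jd/: /j/ (glide, 5) → /d/ (stop, 1) does not rise → phonotactically illegal
tvrjav.dvrob — violates constraint 5: syllable 1 onset /tvrj/ has 4 consonants (> 3) → phonotactically illegal
prje.be — violates constraint 3: word begins with /p/ → phonotactically illegal
brjej.brov — σ1 onset /brj/ (1→4→5 rises), coda /j/ ok; σ2 onset /br/ (1→4 rises), coda /v/ ok → phonotactically legal
pet.bre — violates constraint 3: word begins with /p/ → phonotactically illegal
tfret.pfrep — violates constraint 2: syllable 2 coda contains /p/ → phonotactically illegal
frja.tfrje — violates constraint 5: syllable 2 onset /tfrj/ has 4 consonants (> 3) → phonotactically illegal
Phonotactically legal: brjej.brov → 1.

1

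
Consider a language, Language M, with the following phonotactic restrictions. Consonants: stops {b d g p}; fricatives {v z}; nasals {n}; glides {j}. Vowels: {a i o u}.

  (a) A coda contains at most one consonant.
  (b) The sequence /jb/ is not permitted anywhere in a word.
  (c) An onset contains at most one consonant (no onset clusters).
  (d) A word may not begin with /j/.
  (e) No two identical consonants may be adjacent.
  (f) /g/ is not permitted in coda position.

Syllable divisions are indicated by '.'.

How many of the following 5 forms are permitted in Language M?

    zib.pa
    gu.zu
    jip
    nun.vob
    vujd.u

zib.pa — σ1 onset /z/, coda /b/ ok; σ2 onset /p/, coda /∅/ ok → permitted
gu.zu — σ1 onset /g/, coda /∅/ ok; σ2 onset /z/, coda /∅/ ok → permitted
jip — violates constraint (d): word begins with /j/ → not permitted
nun.vob — σ1 onset /n/, coda /n/ ok; σ2 onset /v/, coda /b/ ok → permitted
vujd.u — violates constraint (a): syllable 1 coda /jd/ has 2 consonants (> 1) → not permitted
Permitted: zib.pa, gu.zu, nun.vob → 3.

3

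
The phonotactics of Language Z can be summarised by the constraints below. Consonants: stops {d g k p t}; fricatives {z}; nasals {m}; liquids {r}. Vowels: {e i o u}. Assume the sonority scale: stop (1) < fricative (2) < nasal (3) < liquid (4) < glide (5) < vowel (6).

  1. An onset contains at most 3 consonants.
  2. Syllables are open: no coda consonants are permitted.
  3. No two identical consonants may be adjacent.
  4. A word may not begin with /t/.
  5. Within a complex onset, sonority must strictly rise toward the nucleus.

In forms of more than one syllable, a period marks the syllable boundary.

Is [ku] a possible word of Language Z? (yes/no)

yes

[ku] — σ1 onset /k/, coda /∅/ ok → licit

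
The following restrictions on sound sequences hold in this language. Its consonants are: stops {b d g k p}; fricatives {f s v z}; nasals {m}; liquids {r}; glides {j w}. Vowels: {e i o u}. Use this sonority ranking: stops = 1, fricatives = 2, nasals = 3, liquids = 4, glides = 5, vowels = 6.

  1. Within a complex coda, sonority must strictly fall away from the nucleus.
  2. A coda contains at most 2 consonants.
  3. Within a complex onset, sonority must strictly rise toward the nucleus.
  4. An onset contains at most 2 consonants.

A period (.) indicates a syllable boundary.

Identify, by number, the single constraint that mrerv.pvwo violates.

mrerv.pvwo: syllable 2 onset /pvw/ has 3 consonants (> 2).
This is a violation of constraint 4: "An onset contains at most 2 consonants."
The remaining constraints (1, 2, 3) are satisfied.

4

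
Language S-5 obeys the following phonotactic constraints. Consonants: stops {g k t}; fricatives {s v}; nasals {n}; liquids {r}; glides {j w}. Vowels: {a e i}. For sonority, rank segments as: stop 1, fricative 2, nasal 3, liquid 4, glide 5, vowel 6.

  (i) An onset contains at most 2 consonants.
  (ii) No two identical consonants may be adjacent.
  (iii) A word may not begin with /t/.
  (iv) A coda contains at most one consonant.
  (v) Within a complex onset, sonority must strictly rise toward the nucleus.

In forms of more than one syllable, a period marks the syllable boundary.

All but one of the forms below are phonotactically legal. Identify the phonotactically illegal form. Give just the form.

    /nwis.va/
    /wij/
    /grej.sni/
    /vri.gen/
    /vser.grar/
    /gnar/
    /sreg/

/vser.grar/

/nwis.va/ — σ1 onset /nw/ (3→5 rises), coda /s/ ok; σ2 onset /v/, coda /∅/ ok → phonotactically legal
/wij/ — σ1 onset /w/, coda /j/ ok → phonotactically legal
/grej.sni/ — σ1 onset /gr/ (1→4 rises), coda /j/ ok; σ2 onset /sn/ (2→3 rises), coda /∅/ ok → phonotactically legal
/vri.gen/ — σ1 onset /vr/ (2→4 rises), coda /∅/ ok; σ2 onset /g/, coda /n/ ok → phonotactically legal
/vser.grar/ — violates constraint (v): syllable 1 onset /vs/: /v/ (fricative, 2) → /s/ (fricative, 2) does not rise → phonotactically illegal
/gnar/ — σ1 onset /gn/ (1→3 rises), coda /r/ ok → phonotactically legal
/sreg/ — σ1 onset /sr/ (2→4 rises), coda /g/ ok → phonotactically legal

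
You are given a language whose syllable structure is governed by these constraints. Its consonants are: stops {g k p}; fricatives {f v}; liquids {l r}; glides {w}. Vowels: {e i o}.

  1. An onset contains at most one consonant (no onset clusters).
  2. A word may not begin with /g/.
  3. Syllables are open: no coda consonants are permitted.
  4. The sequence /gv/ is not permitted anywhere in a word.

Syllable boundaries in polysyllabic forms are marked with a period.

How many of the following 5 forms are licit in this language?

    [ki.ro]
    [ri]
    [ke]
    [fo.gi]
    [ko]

5

[ki.ro] — σ1 onset /k/, coda /∅/ ok; σ2 onset /r/, coda /∅/ ok → licit
[ri] — σ1 onset /r/, coda /∅/ ok → licit
[ke] — σ1 onset /k/, coda /∅/ ok → licit
[fo.gi] — σ1 onset /f/, coda /∅/ ok; σ2 onset /g/, coda /∅/ ok → licit
[ko] — σ1 onset /k/, coda /∅/ ok → licit
Licit: [ki.ro], [ri], [ke], [fo.gi], [ko] → 5.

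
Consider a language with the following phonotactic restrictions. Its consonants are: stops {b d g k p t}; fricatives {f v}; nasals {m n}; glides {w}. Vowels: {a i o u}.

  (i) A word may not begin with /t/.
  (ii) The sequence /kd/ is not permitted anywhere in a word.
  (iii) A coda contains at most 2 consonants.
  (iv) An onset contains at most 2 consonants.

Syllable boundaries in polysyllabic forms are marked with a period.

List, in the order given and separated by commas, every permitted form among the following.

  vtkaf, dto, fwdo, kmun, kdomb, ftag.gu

dto, kmun, ftag.gu

vtkaf — violates constraint (iv): syllable 1 onset /vtk/ has 3 consonants (> 2) → not permitted
dto — σ1 onset /dt/ (2C), coda /∅/ ok → permitted
fwdo — violates constraint (iv): syllable 1 onset /fwd/ has 3 consonants (> 2) → not permitted
kmun — σ1 onset /km/ (2C), coda /n/ ok → permitted
kdomb — violates constraint (ii): contains banned sequence /kd/ → not permitted
ftag.gu — σ1 onset /ft/ (2C), coda /g/ ok; σ2 onset /g/, coda /∅/ ok → permitted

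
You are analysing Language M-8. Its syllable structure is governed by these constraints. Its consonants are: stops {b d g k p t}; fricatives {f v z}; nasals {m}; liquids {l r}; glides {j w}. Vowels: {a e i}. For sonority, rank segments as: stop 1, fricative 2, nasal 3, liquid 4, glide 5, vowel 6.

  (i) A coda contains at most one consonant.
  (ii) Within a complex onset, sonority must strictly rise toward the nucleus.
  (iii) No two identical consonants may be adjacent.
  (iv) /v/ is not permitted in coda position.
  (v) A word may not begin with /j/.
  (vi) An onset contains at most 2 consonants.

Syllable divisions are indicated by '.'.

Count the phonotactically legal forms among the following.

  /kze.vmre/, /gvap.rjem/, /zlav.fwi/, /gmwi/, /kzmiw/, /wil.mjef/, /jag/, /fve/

/kze.vmre/ — violates constraint (vi): syllable 2 onset /vmr/ has 3 consonants (> 2) → phonotactically illegal
/gvap.rjem/ — σ1 onset /gv/ (1→2 rises), coda /p/ ok; σ2 onset /rj/ (4→5 rises), coda /m/ ok → phonotactically legal
/zlav.fwi/ — violates constraint (iv): syllable 1 coda contains /v/ → phonotactically illegal
/gmwi/ — violates constraint (vi): syllable 1 onset /gmw/ has 3 consonants (> 2) → phonotactically illegal
/kzmiw/ — violates constraint (vi): syllable 1 onset /kzm/ has 3 consonants (> 2) → phonotactically illegal
/wil.mjef/ — σ1 onset /w/, coda /l/ ok; σ2 onset /mj/ (3→5 rises), coda /f/ ok → phonotactically legal
/jag/ — violates constraint (v): word begins with /j/ → phonotactically illegal
/fve/ — violates constraint (ii): syllable 1 onset /fv/: /f/ (fricative, 2) → /v/ (fricative, 2) does not rise → phonotactically illegal
Phonotactically legal: /gvap.rjem/, /wil.mjef/ → 2.

2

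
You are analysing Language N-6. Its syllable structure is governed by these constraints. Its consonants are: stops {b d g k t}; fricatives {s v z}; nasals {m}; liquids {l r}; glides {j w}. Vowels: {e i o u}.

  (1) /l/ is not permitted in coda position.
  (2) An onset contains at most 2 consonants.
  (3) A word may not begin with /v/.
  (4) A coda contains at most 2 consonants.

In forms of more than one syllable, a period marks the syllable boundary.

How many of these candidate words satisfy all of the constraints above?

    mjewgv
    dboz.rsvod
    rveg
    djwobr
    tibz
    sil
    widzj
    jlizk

3

mjewgv — violates constraint 4: syllable 1 coda /wgv/ has 3 consonants (> 2) → not permitted
dboz.rsvod — violates constraint 2: syllable 2 onset /rsv/ has 3 consonants (> 2) → not permitted
rveg — σ1 onset /rv/ (2C), coda /g/ ok → permitted
djwobr — violates constraint 2: syllable 1 onset /djw/ has 3 consonants (> 2) → not permitted
tibz — σ1 onset /t/, coda /bz/ (2C) ok → permitted
sil — violates constraint 1: syllable 1 coda contains /l/ → not permitted
widzj — violates constraint 4: syllable 1 coda /dzj/ has 3 consonants (> 2) → not permitted
jlizk — σ1 onset /jl/ (2C), coda /zk/ (2C) ok → permitted
Permitted: rveg, tibz, jlizk → 3.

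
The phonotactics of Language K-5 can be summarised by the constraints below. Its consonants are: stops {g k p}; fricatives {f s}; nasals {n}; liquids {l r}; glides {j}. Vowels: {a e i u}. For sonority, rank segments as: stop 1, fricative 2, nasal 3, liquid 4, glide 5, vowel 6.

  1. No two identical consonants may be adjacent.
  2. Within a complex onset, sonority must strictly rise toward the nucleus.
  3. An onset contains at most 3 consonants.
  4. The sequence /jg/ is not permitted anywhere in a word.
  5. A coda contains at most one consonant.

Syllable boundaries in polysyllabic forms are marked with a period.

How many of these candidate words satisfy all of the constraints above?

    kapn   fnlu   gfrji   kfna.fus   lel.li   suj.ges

2

kapn — violates constraint 5: syllable 1 coda /pn/ has 2 consonants (> 1) → ill-formed
fnlu — σ1 onset /fnl/ (2→3→4 rises), coda /∅/ ok → well-formed
gfrji — violates constraint 3: syllable 1 onset /gfrj/ has 4 consonants (> 3) → ill-formed
kfna.fus — σ1 onset /kfn/ (1→2→3 rises), coda /∅/ ok; σ2 onset /f/, coda /s/ ok → well-formed
lel.li — violates constraint 1: adjacent identical consonants /ll/ → ill-formed
suj.ges — violates constraint 4: contains banned sequence /jg/ → ill-formed
Well-formed: fnlu, kfna.fus → 2.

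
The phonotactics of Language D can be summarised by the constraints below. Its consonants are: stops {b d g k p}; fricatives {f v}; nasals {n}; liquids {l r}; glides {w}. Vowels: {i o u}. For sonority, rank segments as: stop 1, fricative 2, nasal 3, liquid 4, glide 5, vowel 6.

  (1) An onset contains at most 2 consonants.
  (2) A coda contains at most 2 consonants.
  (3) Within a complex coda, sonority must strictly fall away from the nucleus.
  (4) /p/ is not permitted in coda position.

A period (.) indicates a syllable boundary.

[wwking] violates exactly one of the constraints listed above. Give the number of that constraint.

1

[wwking]: syllable 1 onset /wwk/ has 3 consonants (> 2).
This is a violation of constraint 1: "An onset contains at most 2 consonants."
The remaining constraints (2, 3, 4) are satisfied.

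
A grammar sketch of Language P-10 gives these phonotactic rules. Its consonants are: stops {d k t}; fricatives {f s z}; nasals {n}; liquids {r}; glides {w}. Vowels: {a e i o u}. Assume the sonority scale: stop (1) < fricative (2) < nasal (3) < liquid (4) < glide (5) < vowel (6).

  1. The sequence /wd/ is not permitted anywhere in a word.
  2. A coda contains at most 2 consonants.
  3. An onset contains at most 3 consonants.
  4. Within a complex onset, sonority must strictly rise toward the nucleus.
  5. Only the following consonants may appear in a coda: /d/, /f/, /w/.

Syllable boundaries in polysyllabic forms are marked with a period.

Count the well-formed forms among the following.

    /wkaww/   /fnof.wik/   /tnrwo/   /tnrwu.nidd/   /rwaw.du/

0

/wkaww/ — violates constraint 4: syllable 1 onset /wk/: /w/ (glide, 5) → /k/ (stop, 1) does not rise → ill-formed
/fnof.wik/ — violates constraint 5: syllable 2 coda contains /k/, which is not a licensed coda consonant → ill-formed
/tnrwo/ — violates constraint 3: syllable 1 onset /tnrw/ has 4 consonants (> 3) → ill-formed
/tnrwu.nidd/ — violates constraint 3: syllable 1 onset /tnrw/ has 4 consonants (> 3) → ill-formed
/rwaw.du/ — violates constraint 1: contains banned sequence /wd/ → ill-formed
No form is well-formed → 0.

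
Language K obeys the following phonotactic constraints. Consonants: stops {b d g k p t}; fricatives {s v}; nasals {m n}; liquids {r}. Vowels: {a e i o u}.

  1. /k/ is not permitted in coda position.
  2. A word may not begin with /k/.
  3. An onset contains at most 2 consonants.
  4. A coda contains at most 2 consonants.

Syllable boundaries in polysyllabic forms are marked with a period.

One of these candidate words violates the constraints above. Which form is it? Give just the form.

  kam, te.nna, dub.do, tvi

kam

kam — violates constraint 2: word begins with /k/ → ill-formed
te.nna — σ1 onset /t/, coda /∅/ ok; σ2 onset /nn/ (2C), coda /∅/ ok → well-formed
dub.do — σ1 onset /d/, coda /b/ ok; σ2 onset /d/, coda /∅/ ok → well-formed
tvi — σ1 onset /tv/ (2C), coda /∅/ ok → well-formed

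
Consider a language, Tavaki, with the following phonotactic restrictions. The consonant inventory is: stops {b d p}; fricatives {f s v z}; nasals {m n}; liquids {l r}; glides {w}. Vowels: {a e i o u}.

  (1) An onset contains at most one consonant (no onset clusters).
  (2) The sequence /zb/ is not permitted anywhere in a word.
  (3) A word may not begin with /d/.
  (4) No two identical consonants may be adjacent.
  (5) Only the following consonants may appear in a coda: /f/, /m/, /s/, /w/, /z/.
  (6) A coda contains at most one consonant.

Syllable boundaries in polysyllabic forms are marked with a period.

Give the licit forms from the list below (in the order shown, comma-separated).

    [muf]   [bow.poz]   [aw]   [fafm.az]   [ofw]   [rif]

[muf], [bow.poz], [aw], [rif]

[muf] — σ1 onset /m/, coda /f/ ok → licit
[bow.poz] — σ1 onset /b/, coda /w/ ok; σ2 onset /p/, coda /z/ ok → licit
[aw] — σ1 onset /∅/, coda /w/ ok → licit
[fafm.az] — violates constraint 6: syllable 1 coda /fm/ has 2 consonants (> 1) → illicit
[ofw] — violates constraint 6: syllable 1 coda /fw/ has 2 consonants (> 1) → illicit
[rif] — σ1 onset /r/, coda /f/ ok → licit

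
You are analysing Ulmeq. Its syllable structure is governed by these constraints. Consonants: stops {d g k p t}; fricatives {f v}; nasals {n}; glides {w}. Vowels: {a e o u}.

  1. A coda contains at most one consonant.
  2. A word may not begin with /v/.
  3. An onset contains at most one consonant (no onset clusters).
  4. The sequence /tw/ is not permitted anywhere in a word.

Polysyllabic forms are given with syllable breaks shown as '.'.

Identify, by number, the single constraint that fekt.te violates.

1

fekt.te: syllable 1 coda /kt/ has 2 consonants (> 1).
This is a violation of constraint 1: "A coda contains at most one consonant."
The remaining constraints (2, 3, 4) are satisfied.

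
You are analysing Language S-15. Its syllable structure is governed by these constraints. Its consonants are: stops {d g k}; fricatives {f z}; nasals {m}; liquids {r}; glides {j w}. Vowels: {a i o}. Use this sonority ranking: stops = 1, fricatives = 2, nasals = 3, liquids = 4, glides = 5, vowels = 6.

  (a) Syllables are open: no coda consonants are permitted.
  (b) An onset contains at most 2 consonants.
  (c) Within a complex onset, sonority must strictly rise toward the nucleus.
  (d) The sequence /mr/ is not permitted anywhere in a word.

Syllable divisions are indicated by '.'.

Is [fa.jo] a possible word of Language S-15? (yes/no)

[fa.jo] — σ1 onset /f/, coda /∅/ ok; σ2 onset /j/, coda /∅/ ok → licit

yes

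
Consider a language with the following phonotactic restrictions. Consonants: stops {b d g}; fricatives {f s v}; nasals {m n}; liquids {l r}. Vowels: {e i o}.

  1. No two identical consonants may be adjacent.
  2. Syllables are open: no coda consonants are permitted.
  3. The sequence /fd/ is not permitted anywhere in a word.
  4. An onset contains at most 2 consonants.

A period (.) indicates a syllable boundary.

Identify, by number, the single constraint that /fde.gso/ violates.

/fde.gso/: contains banned sequence /fd/.
This is a violation of constraint 3: "The sequence /fd/ is not permitted anywhere in a word."
The remaining constraints (1, 2, 4) are satisfied.

3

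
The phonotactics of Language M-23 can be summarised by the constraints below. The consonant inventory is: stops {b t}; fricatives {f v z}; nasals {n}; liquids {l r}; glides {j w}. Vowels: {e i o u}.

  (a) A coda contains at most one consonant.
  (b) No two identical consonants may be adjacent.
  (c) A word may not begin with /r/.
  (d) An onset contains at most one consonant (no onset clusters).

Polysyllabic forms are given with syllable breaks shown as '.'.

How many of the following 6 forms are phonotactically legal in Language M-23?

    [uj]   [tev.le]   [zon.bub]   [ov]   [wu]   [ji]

[uj] — σ1 onset /∅/, coda /j/ ok → phonotactically legal
[tev.le] — σ1 onset /t/, coda /v/ ok; σ2 onset /l/, coda /∅/ ok → phonotactically legal
[zon.bub] — σ1 onset /z/, coda /n/ ok; σ2 onset /b/, coda /b/ ok → phonotactically legal
[ov] — σ1 onset /∅/, coda /v/ ok → phonotactically legal
[wu] — σ1 onset /w/, coda /∅/ ok → phonotactically legal
[ji] — σ1 onset /j/, coda /∅/ ok → phonotactically legal
Phonotactically legal: [uj], [tev.le], [zon.bub], [ov], [wu], [ji] → 6.

6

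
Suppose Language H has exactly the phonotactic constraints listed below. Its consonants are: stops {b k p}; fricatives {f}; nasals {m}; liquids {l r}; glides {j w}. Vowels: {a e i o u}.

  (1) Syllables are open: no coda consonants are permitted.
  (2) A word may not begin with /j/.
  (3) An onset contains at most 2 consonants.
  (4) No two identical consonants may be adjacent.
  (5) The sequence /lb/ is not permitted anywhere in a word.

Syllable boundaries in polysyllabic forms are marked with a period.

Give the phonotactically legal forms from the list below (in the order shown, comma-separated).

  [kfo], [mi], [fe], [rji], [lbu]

[kfo] — σ1 onset /kf/ (2C), coda /∅/ ok → phonotactically legal
[mi] — σ1 onset /m/, coda /∅/ ok → phonotactically legal
[fe] — σ1 onset /f/, coda /∅/ ok → phonotactically legal
[rji] — σ1 onset /rj/ (2C), coda /∅/ ok → phonotactically legal
[lbu] — violates constraint 5: contains banned sequence /lb/ → phonotactically illegal

[kfo], [mi], [fe], [rji]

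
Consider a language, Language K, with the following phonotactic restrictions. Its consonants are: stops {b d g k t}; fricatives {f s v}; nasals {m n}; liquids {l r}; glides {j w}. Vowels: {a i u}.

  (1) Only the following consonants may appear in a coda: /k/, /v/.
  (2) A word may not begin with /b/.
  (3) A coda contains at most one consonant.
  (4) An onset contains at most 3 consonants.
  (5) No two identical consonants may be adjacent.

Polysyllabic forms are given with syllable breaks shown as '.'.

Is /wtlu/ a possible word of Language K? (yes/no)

/wtlu/ — σ1 onset /wtl/ (3C), coda /∅/ ok → permitted

yes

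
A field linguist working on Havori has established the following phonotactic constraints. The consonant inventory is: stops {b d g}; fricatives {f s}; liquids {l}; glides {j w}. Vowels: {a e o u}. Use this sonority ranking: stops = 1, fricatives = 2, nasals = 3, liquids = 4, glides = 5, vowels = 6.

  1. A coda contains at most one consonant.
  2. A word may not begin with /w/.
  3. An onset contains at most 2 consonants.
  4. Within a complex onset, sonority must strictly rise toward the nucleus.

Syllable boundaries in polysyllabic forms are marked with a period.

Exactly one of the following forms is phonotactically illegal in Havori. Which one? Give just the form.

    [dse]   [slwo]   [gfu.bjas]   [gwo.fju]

[dse] — σ1 onset /ds/ (1→2 rises), coda /∅/ ok → phonotactically legal
[slwo] — violates constraint 3: syllable 1 onset /slw/ has 3 consonants (> 2) → phonotactically illegal
[gfu.bjas] — σ1 onset /gf/ (1→2 rises), coda /∅/ ok; σ2 onset /bj/ (1→5 rises), coda /s/ ok → phonotactically legal
[gwo.fju] — σ1 onset /gw/ (1→5 rises), coda /∅/ ok; σ2 onset /fj/ (2→5 rises), coda /∅/ ok → phonotactically legal

[slwo]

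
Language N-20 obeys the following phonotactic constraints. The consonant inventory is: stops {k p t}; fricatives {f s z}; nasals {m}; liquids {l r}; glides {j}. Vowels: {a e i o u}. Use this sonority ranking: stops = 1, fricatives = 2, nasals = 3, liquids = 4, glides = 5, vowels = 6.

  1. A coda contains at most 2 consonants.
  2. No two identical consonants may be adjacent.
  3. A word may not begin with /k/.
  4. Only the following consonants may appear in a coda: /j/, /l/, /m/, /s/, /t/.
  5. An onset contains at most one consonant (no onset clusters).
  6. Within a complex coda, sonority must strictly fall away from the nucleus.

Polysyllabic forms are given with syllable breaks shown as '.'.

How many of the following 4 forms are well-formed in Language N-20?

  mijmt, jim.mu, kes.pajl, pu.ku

1

mijmt — violates constraint 1: syllable 1 coda /jmt/ has 3 consonants (> 2) → ill-formed
jim.mu — violates constraint 2: adjacent identical consonants /mm/ → ill-formed
kes.pajl — violates constraint 3: word begins with /k/ → ill-formed
pu.ku — σ1 onset /p/, coda /∅/ ok; σ2 onset /k/, coda /∅/ ok → well-formed
Well-formed: pu.ku → 1.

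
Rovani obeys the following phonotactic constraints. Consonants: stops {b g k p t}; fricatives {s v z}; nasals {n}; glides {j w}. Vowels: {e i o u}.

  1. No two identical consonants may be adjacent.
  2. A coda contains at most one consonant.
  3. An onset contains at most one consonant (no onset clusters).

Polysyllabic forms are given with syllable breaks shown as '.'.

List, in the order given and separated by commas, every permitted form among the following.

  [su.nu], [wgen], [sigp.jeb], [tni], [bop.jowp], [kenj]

[su.nu]

[su.nu] — σ1 onset /s/, coda /∅/ ok; σ2 onset /n/, coda /∅/ ok → permitted
[wgen] — violates constraint 3: syllable 1 onset /wg/ has 2 consonants (> 1) → not permitted
[sigp.jeb] — violates constraint 2: syllable 1 coda /gp/ has 2 consonants (> 1) → not permitted
[tni] — violates constraint 3: syllable 1 onset /tn/ has 2 consonants (> 1) → not permitted
[bop.jowp] — violates constraint 2: syllable 2 coda /wp/ has 2 consonants (> 1) → not permitted
[kenj] — violates constraint 2: syllable 1 coda /nj/ has 2 consonants (> 1) → not permitted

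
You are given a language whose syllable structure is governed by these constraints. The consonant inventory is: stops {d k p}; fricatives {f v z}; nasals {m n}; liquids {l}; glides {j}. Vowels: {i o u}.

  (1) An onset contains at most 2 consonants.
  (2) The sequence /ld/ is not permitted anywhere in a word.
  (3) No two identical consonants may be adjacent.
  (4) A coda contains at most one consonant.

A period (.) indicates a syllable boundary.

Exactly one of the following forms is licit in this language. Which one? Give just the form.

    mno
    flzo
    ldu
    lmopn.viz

mno — σ1 onset /mn/ (2C), coda /∅/ ok → licit
flzo — violates constraint 1: syllable 1 onset /flz/ has 3 consonants (> 2) → illicit
ldu — violates constraint 2: contains banned sequence /ld/ → illicit
lmopn.viz — violates constraint 4: syllable 1 coda /pn/ has 2 consonants (> 1) → illicit

mno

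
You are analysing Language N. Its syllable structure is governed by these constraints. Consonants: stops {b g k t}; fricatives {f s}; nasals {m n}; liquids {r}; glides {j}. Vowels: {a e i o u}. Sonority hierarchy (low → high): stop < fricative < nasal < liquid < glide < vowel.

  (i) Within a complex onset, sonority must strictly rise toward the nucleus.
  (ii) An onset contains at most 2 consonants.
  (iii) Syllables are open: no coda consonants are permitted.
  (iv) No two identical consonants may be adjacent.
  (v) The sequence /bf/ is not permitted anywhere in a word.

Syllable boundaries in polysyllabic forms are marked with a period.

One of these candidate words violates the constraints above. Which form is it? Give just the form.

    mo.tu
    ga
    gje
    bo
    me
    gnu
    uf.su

mo.tu — σ1 onset /m/, coda /∅/ ok; σ2 onset /t/, coda /∅/ ok → phonotactically legal
ga — σ1 onset /g/, coda /∅/ ok → phonotactically legal
gje — σ1 onset /gj/ (1→5 rises), coda /∅/ ok → phonotactically legal
bo — σ1 onset /b/, coda /∅/ ok → phonotactically legal
me — σ1 onset /m/, coda /∅/ ok → phonotactically legal
gnu — σ1 onset /gn/ (1→3 rises), coda /∅/ ok → phonotactically legal
uf.su — violates constraint (iii): syllable 1 coda /f/ has 1 consonant (> 0) → phonotactically illegal

uf.su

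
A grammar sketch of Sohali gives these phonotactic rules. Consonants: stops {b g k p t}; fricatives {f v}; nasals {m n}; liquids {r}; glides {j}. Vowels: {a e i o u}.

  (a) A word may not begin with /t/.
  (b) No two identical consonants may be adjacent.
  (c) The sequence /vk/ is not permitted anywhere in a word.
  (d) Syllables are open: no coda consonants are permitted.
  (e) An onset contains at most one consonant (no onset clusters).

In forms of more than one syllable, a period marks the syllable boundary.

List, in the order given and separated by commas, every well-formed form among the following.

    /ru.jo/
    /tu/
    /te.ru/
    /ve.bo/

/ru.jo/, /ve.bo/

/ru.jo/ — σ1 onset /r/, coda /∅/ ok; σ2 onset /j/, coda /∅/ ok → well-formed
/tu/ — violates constraint (a): word begins with /t/ → ill-formed
/te.ru/ — violates constraint (a): word begins with /t/ → ill-formed
/ve.bo/ — σ1 onset /v/, coda /∅/ ok; σ2 onset /b/, coda /∅/ ok → well-formed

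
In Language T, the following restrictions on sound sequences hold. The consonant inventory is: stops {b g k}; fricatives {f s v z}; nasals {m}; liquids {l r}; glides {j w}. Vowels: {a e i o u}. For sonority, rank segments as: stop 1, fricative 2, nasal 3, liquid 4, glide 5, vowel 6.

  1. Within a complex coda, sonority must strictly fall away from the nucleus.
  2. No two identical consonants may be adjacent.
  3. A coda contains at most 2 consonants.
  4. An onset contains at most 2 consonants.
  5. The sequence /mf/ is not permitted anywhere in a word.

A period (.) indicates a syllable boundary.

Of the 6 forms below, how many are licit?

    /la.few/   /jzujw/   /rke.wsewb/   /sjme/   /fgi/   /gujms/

3

/la.few/ — σ1 onset /l/, coda /∅/ ok; σ2 onset /f/, coda /w/ ok → licit
/jzujw/ — violates constraint 1: syllable 1 coda /jw/: /j/ (glide, 5) → /w/ (glide, 5) does not fall → illicit
/rke.wsewb/ — σ1 onset /rk/ (2C), coda /∅/ ok; σ2 onset /ws/ (2C), coda /wb/ (5→1 falls) ok → licit
/sjme/ — violates constraint 4: syllable 1 onset /sjm/ has 3 consonants (> 2) → illicit
/fgi/ — σ1 onset /fg/ (2C), coda /∅/ ok → licit
/gujms/ — violates constraint 3: syllable 1 coda /jms/ has 3 consonants (> 2) → illicit
Licit: /la.few/, /rke.wsewb/, /fgi/ → 3.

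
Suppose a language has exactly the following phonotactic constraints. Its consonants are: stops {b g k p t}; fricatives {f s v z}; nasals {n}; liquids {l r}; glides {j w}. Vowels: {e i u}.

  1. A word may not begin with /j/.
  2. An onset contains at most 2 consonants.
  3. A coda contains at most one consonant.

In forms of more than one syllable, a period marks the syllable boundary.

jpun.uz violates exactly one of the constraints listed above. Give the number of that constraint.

1

jpun.uz: word begins with /j/.
This is a violation of constraint 1: "A word may not begin with /j/."
The remaining constraints (2, 3) are satisfied.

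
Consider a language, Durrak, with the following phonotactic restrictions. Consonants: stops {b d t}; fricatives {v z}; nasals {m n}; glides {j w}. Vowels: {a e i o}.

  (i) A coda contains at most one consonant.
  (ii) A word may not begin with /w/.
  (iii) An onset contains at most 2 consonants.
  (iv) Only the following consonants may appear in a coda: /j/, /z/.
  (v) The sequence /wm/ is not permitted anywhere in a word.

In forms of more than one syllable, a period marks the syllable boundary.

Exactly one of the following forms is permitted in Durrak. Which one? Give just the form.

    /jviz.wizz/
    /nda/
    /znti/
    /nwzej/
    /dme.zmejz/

/jviz.wizz/ — violates constraint (i): syllable 2 coda /zz/ has 2 consonants (> 1) → not permitted
/nda/ — σ1 onset /nd/ (2C), coda /∅/ ok → permitted
/znti/ — violates constraint (iii): syllable 1 onset /znt/ has 3 consonants (> 2) → not permitted
/nwzej/ — violates constraint (iii): syllable 1 onset /nwz/ has 3 consonants (> 2) → not permitted
/dme.zmejz/ — violates constraint (i): syllable 2 coda /jz/ has 2 consonants (> 1) → not permitted

/nda/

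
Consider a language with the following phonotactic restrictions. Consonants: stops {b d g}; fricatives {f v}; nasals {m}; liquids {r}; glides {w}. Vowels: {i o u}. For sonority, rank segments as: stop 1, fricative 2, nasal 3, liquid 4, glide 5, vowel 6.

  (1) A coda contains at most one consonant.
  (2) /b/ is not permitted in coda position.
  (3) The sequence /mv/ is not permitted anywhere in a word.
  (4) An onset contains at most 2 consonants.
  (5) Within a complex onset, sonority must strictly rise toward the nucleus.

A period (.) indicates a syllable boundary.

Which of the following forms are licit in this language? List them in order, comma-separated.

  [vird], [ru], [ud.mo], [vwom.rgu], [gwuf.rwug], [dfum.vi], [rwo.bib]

[ru], [ud.mo], [gwuf.rwug]

[vird] — violates constraint 1: syllable 1 coda /rd/ has 2 consonants (> 1) → illicit
[ru] — σ1 onset /r/, coda /∅/ ok → licit
[ud.mo] — σ1 onset /∅/, coda /d/ ok; σ2 onset /m/, coda /∅/ ok → licit
[vwom.rgu] — violates constraint 5: syllable 2 onset /rg/: /r/ (liquid, 4) → /g/ (stop, 1) does not rise → illicit
[gwuf.rwug] — σ1 onset /gw/ (1→5 rises), coda /f/ ok; σ2 onset /rw/ (4→5 rises), coda /g/ ok → licit
[dfum.vi] — violates constraint 3: contains banned sequence /mv/ → illicit
[rwo.bib] — violates constraint 2: syllable 2 coda contains /b/ → illicit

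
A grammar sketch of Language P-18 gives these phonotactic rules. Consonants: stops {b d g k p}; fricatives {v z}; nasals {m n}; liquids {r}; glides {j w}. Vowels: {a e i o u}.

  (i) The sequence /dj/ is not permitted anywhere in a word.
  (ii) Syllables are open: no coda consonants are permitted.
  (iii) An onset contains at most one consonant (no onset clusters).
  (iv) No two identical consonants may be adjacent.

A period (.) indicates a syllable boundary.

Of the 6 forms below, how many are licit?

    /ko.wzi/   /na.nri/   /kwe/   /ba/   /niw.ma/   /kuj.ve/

/ko.wzi/ — violates constraint (iii): syllable 2 onset /wz/ has 2 consonants (> 1) → illicit
/na.nri/ — violates constraint (iii): syllable 2 onset /nr/ has 2 consonants (> 1) → illicit
/kwe/ — violates constraint (iii): syllable 1 onset /kw/ has 2 consonants (> 1) → illicit
/ba/ — σ1 onset /b/, coda /∅/ ok → licit
/niw.ma/ — violates constraint (ii): syllable 1 coda /w/ has 1 consonant (> 0) → illicit
/kuj.ve/ — violates constraint (ii): syllable 1 coda /j/ has 1 consonant (> 0) → illicit
Licit: /ba/ → 1.

1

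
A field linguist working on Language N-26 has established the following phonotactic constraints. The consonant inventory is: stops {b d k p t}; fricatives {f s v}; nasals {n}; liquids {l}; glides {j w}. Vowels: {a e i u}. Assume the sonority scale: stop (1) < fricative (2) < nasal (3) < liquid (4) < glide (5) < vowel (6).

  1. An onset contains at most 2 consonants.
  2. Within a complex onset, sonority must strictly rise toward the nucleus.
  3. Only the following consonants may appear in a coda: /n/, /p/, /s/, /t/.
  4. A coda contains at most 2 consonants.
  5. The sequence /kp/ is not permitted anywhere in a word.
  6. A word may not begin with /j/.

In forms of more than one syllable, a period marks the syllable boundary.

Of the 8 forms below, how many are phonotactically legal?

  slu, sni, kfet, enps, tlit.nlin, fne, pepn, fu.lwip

slu — σ1 onset /sl/ (2→4 rises), coda /∅/ ok → phonotactically legal
sni — σ1 onset /sn/ (2→3 rises), coda /∅/ ok → phonotactically legal
kfet — σ1 onset /kf/ (1→2 rises), coda /t/ ok → phonotactically legal
enps — violates constraint 4: syllable 1 coda /nps/ has 3 consonants (> 2) → phonotactically illegal
tlit.nlin — σ1 onset /tl/ (1→4 rises), coda /t/ ok; σ2 onset /nl/ (3→4 rises), coda /n/ ok → phonotactically legal
fne — σ1 onset /fn/ (2→3 rises), coda /∅/ ok → phonotactically legal
pepn — σ1 onset /p/, coda /pn/ (2C) ok → phonotactically legal
fu.lwip — σ1 onset /f/, coda /∅/ ok; σ2 onset /lw/ (4→5 rises), coda /p/ ok → phonotactically legal
Phonotactically legal: slu, sni, kfet, tlit.nlin, fne, pepn, fu.lwip → 7.

7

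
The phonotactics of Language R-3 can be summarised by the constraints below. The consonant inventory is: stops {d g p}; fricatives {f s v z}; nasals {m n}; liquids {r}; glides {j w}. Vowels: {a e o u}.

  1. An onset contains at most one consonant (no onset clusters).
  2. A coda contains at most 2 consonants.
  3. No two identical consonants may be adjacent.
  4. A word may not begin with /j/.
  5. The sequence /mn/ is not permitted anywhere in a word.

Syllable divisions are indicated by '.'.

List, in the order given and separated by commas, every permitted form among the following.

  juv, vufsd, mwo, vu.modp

juv — violates constraint 4: word begins with /j/ → not permitted
vufsd — violates constraint 2: syllable 1 coda /fsd/ has 3 consonants (> 2) → not permitted
mwo — violates constraint 1: syllable 1 onset /mw/ has 2 consonants (> 1) → not permitted
vu.modp — σ1 onset /v/, coda /∅/ ok; σ2 onset /m/, coda /dp/ (2C) ok → permitted

vu.modp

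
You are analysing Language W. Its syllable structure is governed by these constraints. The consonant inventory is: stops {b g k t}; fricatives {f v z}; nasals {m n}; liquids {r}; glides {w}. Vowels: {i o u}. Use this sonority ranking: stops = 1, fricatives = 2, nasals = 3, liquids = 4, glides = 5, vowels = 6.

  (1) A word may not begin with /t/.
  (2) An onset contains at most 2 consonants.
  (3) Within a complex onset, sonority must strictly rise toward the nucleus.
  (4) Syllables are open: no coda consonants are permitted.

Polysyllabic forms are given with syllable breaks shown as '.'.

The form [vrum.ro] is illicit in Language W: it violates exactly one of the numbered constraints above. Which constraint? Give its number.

[vrum.ro]: syllable 1 coda /m/ has 1 consonant (> 0).
This is a violation of constraint 4: "Syllables are open: no coda consonants are permitted."
The remaining constraints (1, 2, 3) are satisfied.

4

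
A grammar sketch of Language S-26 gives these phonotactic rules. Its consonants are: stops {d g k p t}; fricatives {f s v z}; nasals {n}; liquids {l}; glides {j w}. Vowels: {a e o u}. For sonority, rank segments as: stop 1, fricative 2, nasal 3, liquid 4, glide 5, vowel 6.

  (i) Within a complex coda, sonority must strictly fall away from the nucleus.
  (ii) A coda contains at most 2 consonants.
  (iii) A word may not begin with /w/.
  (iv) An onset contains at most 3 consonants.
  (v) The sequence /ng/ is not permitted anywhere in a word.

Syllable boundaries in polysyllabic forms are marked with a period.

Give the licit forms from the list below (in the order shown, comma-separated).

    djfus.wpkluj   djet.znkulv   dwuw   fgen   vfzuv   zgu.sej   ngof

djfus.wpkluj — violates constraint (iv): syllable 2 onset /wpkl/ has 4 consonants (> 3) → illicit
djet.znkulv — σ1 onset /dj/ (2C), coda /t/ ok; σ2 onset /znk/ (3C), coda /lv/ (4→2 falls) ok → licit
dwuw — σ1 onset /dw/ (2C), coda /w/ ok → licit
fgen — σ1 onset /fg/ (2C), coda /n/ ok → licit
vfzuv — σ1 onset /vfz/ (3C), coda /v/ ok → licit
zgu.sej — σ1 onset /zg/ (2C), coda /∅/ ok; σ2 onset /s/, coda /j/ ok → licit
ngof — violates constraint (v): contains banned sequence /ng/ → illicit

djet.znkulv, dwuw, fgen, vfzuv, zgu.sej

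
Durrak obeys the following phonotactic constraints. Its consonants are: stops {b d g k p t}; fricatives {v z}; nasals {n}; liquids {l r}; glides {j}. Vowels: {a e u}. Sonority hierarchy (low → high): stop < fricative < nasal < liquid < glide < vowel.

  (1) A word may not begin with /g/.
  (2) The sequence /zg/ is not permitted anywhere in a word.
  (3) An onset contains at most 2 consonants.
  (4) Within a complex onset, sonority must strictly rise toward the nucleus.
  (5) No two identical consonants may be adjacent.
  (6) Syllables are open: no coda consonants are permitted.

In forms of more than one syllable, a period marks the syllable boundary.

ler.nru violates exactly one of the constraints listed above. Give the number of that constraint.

6

ler.nru: syllable 1 coda /r/ has 1 consonant (> 0).
This is a violation of constraint 6: "Syllables are open: no coda consonants are permitted."
The remaining constraints (1, 2, 3, 4, 5) are satisfied.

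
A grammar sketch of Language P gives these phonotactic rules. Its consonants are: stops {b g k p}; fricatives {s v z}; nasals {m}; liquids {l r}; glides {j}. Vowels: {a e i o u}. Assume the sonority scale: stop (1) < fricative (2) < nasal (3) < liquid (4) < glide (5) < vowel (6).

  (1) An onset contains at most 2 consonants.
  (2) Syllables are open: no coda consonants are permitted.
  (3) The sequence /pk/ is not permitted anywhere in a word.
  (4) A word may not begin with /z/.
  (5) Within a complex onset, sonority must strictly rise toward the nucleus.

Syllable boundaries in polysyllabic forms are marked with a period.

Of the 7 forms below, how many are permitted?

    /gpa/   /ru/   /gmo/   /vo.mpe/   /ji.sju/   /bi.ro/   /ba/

5

/gpa/ — violates constraint 5: syllable 1 onset /gp/: /g/ (stop, 1) → /p/ (stop, 1) does not rise → not permitted
/ru/ — σ1 onset /r/, coda /∅/ ok → permitted
/gmo/ — σ1 onset /gm/ (1→3 rises), coda /∅/ ok → permitted
/vo.mpe/ — violates constraint 5: syllable 2 onset /mp/: /m/ (nasal, 3) → /p/ (stop, 1) does not rise → not permitted
/ji.sju/ — σ1 onset /j/, coda /∅/ ok; σ2 onset /sj/ (2→5 rises), coda /∅/ ok → permitted
/bi.ro/ — σ1 onset /b/, coda /∅/ ok; σ2 onset /r/, coda /∅/ ok → permitted
/ba/ — σ1 onset /b/, coda /∅/ ok → permitted
Permitted: /ru/, /gmo/, /ji.sju/, /bi.ro/, /ba/ → 5.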